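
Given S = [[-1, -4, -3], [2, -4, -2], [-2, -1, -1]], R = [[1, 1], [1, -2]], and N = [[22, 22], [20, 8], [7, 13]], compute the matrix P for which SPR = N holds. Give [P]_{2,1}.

-5

P = S⁻¹NR⁻¹ (apply S⁻¹ on the left and R⁻¹ on the right).
S has determinant 4; S⁻¹ = [[1/2, -1/4, -1], [3/2, -5/4, -2], [-5/2, 7/4, 3]].
R has determinant -3; R⁻¹ = [[2/3, 1/3], [1/3, -1/3]].
S⁻¹N = [[-1, -4], [-6, -3], [1, -2]].
P = (S⁻¹N)R⁻¹ = [[-2, 1], [-5, -1], [0, 1]].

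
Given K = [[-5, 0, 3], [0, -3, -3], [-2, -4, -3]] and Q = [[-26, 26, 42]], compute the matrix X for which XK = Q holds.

X = [[6, -6, -2]]

K is on the right of X, so right-multiply by K⁻¹: X = QK⁻¹.
det K = -3; the adjugate gives K⁻¹ = [[1, 4, -3], [-2, -7, 5], [2, 20/3, -5]].
X = QK⁻¹ = [[-26, 26, 42]] · [[1, 4, -3], [-2, -7, 5], [2, 20/3, -5]] = [[6, -6, -2]].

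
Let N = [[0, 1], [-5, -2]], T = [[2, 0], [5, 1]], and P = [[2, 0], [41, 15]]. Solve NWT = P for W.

W = [[3, -3], [1, 0]]

Isolating W: multiply by N⁻¹ from the left and T⁻¹ from the right, so W = N⁻¹PT⁻¹.
N has determinant 5; N⁻¹ = [[-2/5, -1/5], [1, 0]].
det T = 2; the adjugate gives T⁻¹ = [[1/2, 0], [-5/2, 1]].
N⁻¹P = [[-9, -3], [2, 0]].
W = (N⁻¹P)T⁻¹ = [[3, -3], [1, 0]].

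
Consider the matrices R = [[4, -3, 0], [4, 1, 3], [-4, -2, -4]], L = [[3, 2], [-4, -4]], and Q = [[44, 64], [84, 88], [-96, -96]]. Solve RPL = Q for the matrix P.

Isolating P: multiply by R⁻¹ from the left and L⁻¹ from the right, so P = R⁻¹QL⁻¹.
R has determinant -4; R⁻¹ = [[-1/2, 3, 9/4], [-1, 4, 3], [1, -5, -4]].
det L = -4, so L⁻¹ = [[1, 1/2], [-1, -3/4]].
R⁻¹Q = [[14, 16], [4, 0], [8, 8]].
P = (R⁻¹Q)L⁻¹ = [[-2, -5], [4, 2], [0, -2]].

P = [[-2, -5], [4, 2], [0, -2]]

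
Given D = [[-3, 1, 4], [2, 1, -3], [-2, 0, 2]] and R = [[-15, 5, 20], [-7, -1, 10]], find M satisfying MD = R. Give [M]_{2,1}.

Since D sits to the right of M, M = RD⁻¹.
D has determinant 4; D⁻¹ = [[1/2, -1/2, -7/4], [1/2, 1/2, -1/4], [1/2, -1/2, -5/4]].
M = RD⁻¹ = [[-15, 5, 20], [-7, -1, 10]] · [[1/2, -1/2, -7/4], [1/2, 1/2, -1/4], [1/2, -1/2, -5/4]] = [[5, 0, 0], [1, -2, 0]].

1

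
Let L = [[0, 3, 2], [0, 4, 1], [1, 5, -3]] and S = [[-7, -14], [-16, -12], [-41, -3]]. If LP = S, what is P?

P = [[-4, -5], [-5, -2], [4, -4]]

L is on the left of P, so left-multiply by L⁻¹: P = L⁻¹S.
det L = -5; the adjugate gives L⁻¹ = [[17/5, -19/5, 1], [-1/5, 2/5, 0], [4/5, -3/5, 0]].
P = L⁻¹S = [[17/5, -19/5, 1], [-1/5, 2/5, 0], [4/5, -3/5, 0]] · [[-7, -14], [-16, -12], [-41, -3]] = [[-4, -5], [-5, -2], [4, -4]].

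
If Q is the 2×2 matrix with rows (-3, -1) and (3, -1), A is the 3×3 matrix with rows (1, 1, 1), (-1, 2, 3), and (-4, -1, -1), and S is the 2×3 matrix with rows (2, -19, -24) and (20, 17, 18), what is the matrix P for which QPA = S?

Left-multiply by Q⁻¹ and right-multiply by A⁻¹: P = Q⁻¹SA⁻¹.
Q has determinant 6; Q⁻¹ = [[-1/6, 1/6], [-1/2, -1/2]].
A has determinant -3; A⁻¹ = [[-1/3, 0, -1/3], [13/3, -1, 4/3], [-3, 1, -1]].
Q⁻¹S = [[3, 6, 7], [-11, 1, 3]].
P = (Q⁻¹S)A⁻¹ = [[4, 1, 0], [-1, 2, 2]].

P = [[4, 1, 0], [-1, 2, 2]]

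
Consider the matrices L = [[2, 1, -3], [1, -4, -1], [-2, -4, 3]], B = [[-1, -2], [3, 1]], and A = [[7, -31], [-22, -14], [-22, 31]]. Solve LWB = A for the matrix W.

W = L⁻¹AB⁻¹ (apply L⁻¹ on the left and B⁻¹ on the right).
L has determinant 3; L⁻¹ = [[-16/3, 3, -13/3], [-1/3, 0, -1/3], [-4, 2, -3]].
det B = 5; the adjugate gives B⁻¹ = [[1/5, 2/5], [-3/5, -1/5]].
L⁻¹A = [[-8, -11], [5, 0], [-6, 3]].
W = (L⁻¹A)B⁻¹ = [[5, -1], [1, 2], [-3, -3]].

W = [[5, -1], [1, 2], [-3, -3]]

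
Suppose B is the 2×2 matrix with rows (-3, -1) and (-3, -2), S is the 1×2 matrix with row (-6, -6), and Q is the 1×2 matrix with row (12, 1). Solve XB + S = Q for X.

XB = Q − S = [[18, 7]].
Right-multiplying both sides by B⁻¹ gives X = (Q − S)B⁻¹.
det B = 3, so B⁻¹ = [[-2/3, 1/3], [1, -1]].
X = (Q − S)B⁻¹ = [[-5, -1]].

X = [[-5, -1]]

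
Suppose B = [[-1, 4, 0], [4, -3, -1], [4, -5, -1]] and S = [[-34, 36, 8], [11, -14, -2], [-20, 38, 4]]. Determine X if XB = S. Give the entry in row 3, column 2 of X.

Since B sits to the right of X, X = SB⁻¹.
det B = 2, so B⁻¹ = [[-1, 2, -2], [0, 1/2, -1/2], [-4, 11/2, -13/2]].
X = SB⁻¹ = [[-34, 36, 8], [11, -14, -2], [-20, 38, 4]] · [[-1, 2, -2], [0, 1/2, -1/2], [-4, 11/2, -13/2]] = [[2, -6, -2], [-3, 4, -2], [4, 1, -5]].

1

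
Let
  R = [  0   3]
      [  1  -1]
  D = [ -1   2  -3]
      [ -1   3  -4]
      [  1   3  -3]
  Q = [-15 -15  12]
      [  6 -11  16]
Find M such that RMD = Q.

M = R⁻¹QD⁻¹ (apply R⁻¹ on the left and D⁻¹ on the right).
det R = -3, so R⁻¹ = [[1/3, 1], [1/3, 0]].
det D = 1, so D⁻¹ = [[3, -3, 1], [-7, 6, -1], [-6, 5, -1]].
R⁻¹Q = [[1, -16, 20], [-5, -5, 4]].
M = (R⁻¹Q)D⁻¹ = [[-5, 1, -3], [-4, 5, -4]].

M = [[-5, 1, -3], [-4, 5, -4]]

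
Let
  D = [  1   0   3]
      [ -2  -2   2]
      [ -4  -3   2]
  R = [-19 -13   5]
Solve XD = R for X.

X = [[-1, -1, 5]]

D is on the right of X, so right-multiply by D⁻¹: X = RD⁻¹.
D has determinant -4; D⁻¹ = [[-1/2, 9/4, -3/2], [1, -7/2, 2], [1/2, -3/4, 1/2]].
X = RD⁻¹ = [[-19, -13, 5]] · [[-1/2, 9/4, -3/2], [1, -7/2, 2], [1/2, -3/4, 1/2]] = [[-1, -1, 5]].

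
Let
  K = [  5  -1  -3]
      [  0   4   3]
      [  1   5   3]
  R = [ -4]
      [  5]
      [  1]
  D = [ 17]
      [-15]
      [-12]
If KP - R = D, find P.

P = [[3], [-4], [2]]

KP = D + R = [[13], [-10], [-11]].
K is on the left of P, so left-multiply by K⁻¹: P = K⁻¹(D + R).
det K = -6; the adjugate gives K⁻¹ = [[1/2, 2, -3/2], [-1/2, -3, 5/2], [2/3, 13/3, -10/3]].
P = K⁻¹(D + R) = [[3], [-4], [2]].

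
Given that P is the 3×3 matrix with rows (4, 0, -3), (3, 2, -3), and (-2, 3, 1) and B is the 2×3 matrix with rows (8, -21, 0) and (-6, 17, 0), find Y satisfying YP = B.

Y = [[5, -6, -3], [-3, 4, 3]]

Since P sits to the right of Y, Y = BP⁻¹.
P has determinant 5; P⁻¹ = [[11/5, -9/5, 6/5], [3/5, -2/5, 3/5], [13/5, -12/5, 8/5]].
Y = BP⁻¹ = [[8, -21, 0], [-6, 17, 0]] · [[11/5, -9/5, 6/5], [3/5, -2/5, 3/5], [13/5, -12/5, 8/5]] = [[5, -6, -3], [-3, 4, 3]].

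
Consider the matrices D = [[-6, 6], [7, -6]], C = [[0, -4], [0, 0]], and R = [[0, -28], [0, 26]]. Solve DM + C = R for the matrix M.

DM = R − C = [[0, -24], [0, 26]].
D is on the left of M, so left-multiply by D⁻¹: M = D⁻¹(R − C).
D has determinant -6; D⁻¹ = [[1, 1], [7/6, 1]].
M = D⁻¹(R − C) = [[0, 2], [0, -2]].

M = [[0, 2], [0, -2]]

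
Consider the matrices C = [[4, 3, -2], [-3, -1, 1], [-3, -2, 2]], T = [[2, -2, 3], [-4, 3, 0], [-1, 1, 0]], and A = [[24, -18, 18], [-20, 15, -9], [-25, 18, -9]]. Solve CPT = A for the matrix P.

P = [[1, -1, 1], [2, 2, 2], [2, 4, -1]]

Isolating P: multiply by C⁻¹ from the left and T⁻¹ from the right, so P = C⁻¹AT⁻¹.
C has determinant 3; C⁻¹ = [[0, -2/3, 1/3], [1, 2/3, 2/3], [1, -1/3, 5/3]].
det T = -3, so T⁻¹ = [[0, -1, 3], [0, -1, 4], [1/3, 0, 2/3]].
C⁻¹A = [[5, -4, 3], [-6, 4, 6], [-11, 7, 6]].
P = (C⁻¹A)T⁻¹ = [[1, -1, 1], [2, 2, 2], [2, 4, -1]].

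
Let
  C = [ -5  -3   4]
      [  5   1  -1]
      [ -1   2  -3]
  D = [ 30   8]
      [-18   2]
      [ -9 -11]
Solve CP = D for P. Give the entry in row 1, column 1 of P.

-3

Left-multiplying both sides by C⁻¹ gives P = C⁻¹D.
C has determinant 1; C⁻¹ = [[-1, -1, -1], [16, 19, 15], [11, 13, 10]].
P = C⁻¹D = [[-1, -1, -1], [16, 19, 15], [11, 13, 10]] · [[30, 8], [-18, 2], [-9, -11]] = [[-3, 1], [3, 1], [6, 4]].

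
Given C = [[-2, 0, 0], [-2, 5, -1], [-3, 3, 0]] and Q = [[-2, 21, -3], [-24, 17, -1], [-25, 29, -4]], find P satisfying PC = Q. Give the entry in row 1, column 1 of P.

-5

C is on the right of P, so right-multiply by C⁻¹: P = QC⁻¹.
det C = -6; the adjugate gives C⁻¹ = [[-1/2, 0, 0], [-1/2, 0, 1/3], [-3/2, -1, 5/3]].
P = QC⁻¹ = [[-2, 21, -3], [-24, 17, -1], [-25, 29, -4]] · [[-1/2, 0, 0], [-1/2, 0, 1/3], [-3/2, -1, 5/3]] = [[-5, 3, 2], [5, 1, 4], [4, 4, 3]].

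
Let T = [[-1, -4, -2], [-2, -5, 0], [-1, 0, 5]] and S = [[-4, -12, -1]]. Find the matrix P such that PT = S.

Since T sits to the right of P, P = ST⁻¹.
det T = -5; the adjugate gives T⁻¹ = [[5, -4, 2], [-2, 7/5, -4/5], [1, -4/5, 3/5]].
P = ST⁻¹ = [[-4, -12, -1]] · [[5, -4, 2], [-2, 7/5, -4/5], [1, -4/5, 3/5]] = [[3, 0, 1]].

P = [[3, 0, 1]]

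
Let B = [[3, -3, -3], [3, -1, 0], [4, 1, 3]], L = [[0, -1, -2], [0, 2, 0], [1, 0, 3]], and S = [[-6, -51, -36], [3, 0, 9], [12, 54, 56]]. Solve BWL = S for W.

W = [[-1, 1, 0], [-3, 3, -3], [-1, 5, 5]]

W = B⁻¹SL⁻¹ (apply B⁻¹ on the left and L⁻¹ on the right).
B has determinant -3; B⁻¹ = [[1, -2, 1], [3, -7, 3], [-7/3, 5, -2]].
det L = 4, so L⁻¹ = [[3/2, 3/4, 1], [0, 1/2, 0], [-1/2, -1/4, 0]].
B⁻¹S = [[0, 3, 2], [-3, 9, -3], [5, 11, 17]].
W = (B⁻¹S)L⁻¹ = [[-1, 1, 0], [-3, 3, -3], [-1, 5, 5]].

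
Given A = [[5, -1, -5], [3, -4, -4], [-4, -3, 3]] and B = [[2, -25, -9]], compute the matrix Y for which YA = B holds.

Y = [[-1, 5, 2]]

Since A sits to the right of Y, Y = BA⁻¹.
A has determinant -2; A⁻¹ = [[12, -9, 8], [-7/2, 5/2, -5/2], [25/2, -19/2, 17/2]].
Y = BA⁻¹ = [[2, -25, -9]] · [[12, -9, 8], [-7/2, 5/2, -5/2], [25/2, -19/2, 17/2]] = [[-1, 5, 2]].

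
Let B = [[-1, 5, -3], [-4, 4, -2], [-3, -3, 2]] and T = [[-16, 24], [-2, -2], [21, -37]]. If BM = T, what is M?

B is on the left of M, so left-multiply by B⁻¹: M = B⁻¹T.
det B = -4; the adjugate gives B⁻¹ = [[-1/2, 1/4, -1/2], [-7/2, 11/4, -5/2], [-6, 9/2, -4]].
M = B⁻¹T = [[-1/2, 1/4, -1/2], [-7/2, 11/4, -5/2], [-6, 9/2, -4]] · [[-16, 24], [-2, -2], [21, -37]] = [[-3, 6], [-2, 3], [3, -5]].

M = [[-3, 6], [-2, 3], [3, -5]]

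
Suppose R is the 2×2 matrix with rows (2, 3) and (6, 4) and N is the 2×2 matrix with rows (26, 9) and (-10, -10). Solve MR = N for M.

M = [[-5, 6], [-2, -1]]

Since R sits to the right of M, M = NR⁻¹.
det R = -10, so R⁻¹ = [[-2/5, 3/10], [3/5, -1/5]].
M = NR⁻¹ = [[26, 9], [-10, -10]] · [[-2/5, 3/10], [3/5, -1/5]] = [[-5, 6], [-2, -1]].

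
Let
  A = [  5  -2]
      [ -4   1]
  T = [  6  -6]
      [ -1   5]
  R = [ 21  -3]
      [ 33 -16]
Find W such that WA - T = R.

W = [[3, -3], [4, -3]]

WA = R + T = [[27, -9], [32, -11]].
Right-multiplying both sides by A⁻¹ gives W = (R + T)A⁻¹.
det A = -3; the adjugate gives A⁻¹ = [[-1/3, -2/3], [-4/3, -5/3]].
W = (R + T)A⁻¹ = [[3, -3], [4, -3]].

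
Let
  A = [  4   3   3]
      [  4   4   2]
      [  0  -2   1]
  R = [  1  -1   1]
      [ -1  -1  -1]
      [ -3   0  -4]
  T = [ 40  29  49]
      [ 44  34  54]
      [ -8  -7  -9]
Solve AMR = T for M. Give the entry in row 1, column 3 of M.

M = A⁻¹TR⁻¹ (apply A⁻¹ on the left and R⁻¹ on the right).
det A = -4; the adjugate gives A⁻¹ = [[-2, 9/4, 3/2], [1, -1, -1], [2, -2, -1]].
R has determinant 2; R⁻¹ = [[2, -2, 1], [-1/2, -1/2, 0], [-3/2, 3/2, -1]].
A⁻¹T = [[7, 8, 10], [4, 2, 4], [0, -3, -1]].
M = (A⁻¹T)R⁻¹ = [[-5, -3, -3], [1, -3, 0], [3, 0, 1]].

-3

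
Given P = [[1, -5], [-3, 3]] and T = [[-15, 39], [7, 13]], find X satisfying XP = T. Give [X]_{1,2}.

Since P sits to the right of X, X = TP⁻¹.
det P = -12, so P⁻¹ = [[-1/4, -5/12], [-1/4, -1/12]].
X = TP⁻¹ = [[-15, 39], [7, 13]] · [[-1/4, -5/12], [-1/4, -1/12]] = [[-6, 3], [-5, -4]].

3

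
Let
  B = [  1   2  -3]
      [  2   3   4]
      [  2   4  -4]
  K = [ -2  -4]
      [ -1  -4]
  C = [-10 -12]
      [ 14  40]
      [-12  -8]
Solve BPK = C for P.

P = [[5, 0], [-2, -2], [-2, 0]]

P = B⁻¹CK⁻¹ (apply B⁻¹ on the left and K⁻¹ on the right).
det B = -2; the adjugate gives B⁻¹ = [[14, 2, -17/2], [-8, -1, 5], [-1, 0, 1/2]].
det K = 4, so K⁻¹ = [[-1, 1], [1/4, -1/2]].
B⁻¹C = [[-10, -20], [6, 16], [4, 8]].
P = (B⁻¹C)K⁻¹ = [[5, 0], [-2, -2], [-2, 0]].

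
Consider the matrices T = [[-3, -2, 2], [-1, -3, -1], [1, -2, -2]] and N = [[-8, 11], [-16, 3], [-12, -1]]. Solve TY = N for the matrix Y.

Since T multiplies Y on the left, Y = T⁻¹N.
det T = 4; the adjugate gives T⁻¹ = [[1, -2, 2], [-3/4, 1, -5/4], [5/4, -2, 7/4]].
Y = T⁻¹N = [[1, -2, 2], [-3/4, 1, -5/4], [5/4, -2, 7/4]] · [[-8, 11], [-16, 3], [-12, -1]] = [[0, 3], [5, -4], [1, 6]].

Y = [[0, 3], [5, -4], [1, 6]]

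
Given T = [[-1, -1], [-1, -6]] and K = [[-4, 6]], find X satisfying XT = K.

X = [[6, -2]]

Since T sits to the right of X, X = KT⁻¹.
T has determinant 5; T⁻¹ = [[-6/5, 1/5], [1/5, -1/5]].
X = KT⁻¹ = [[-4, 6]] · [[-6/5, 1/5], [1/5, -1/5]] = [[6, -2]].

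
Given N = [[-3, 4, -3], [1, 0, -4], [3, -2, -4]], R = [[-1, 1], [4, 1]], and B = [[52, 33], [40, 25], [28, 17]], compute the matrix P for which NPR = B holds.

Left-multiply by N⁻¹ and right-multiply by R⁻¹: P = N⁻¹BR⁻¹.
det N = -2, so N⁻¹ = [[4, -11, 8], [4, -21/2, 15/2], [1, -3, 2]].
det R = -5, so R⁻¹ = [[-1/5, 1/5], [4/5, 1/5]].
N⁻¹B = [[-8, -7], [-2, -3], [-12, -8]].
P = (N⁻¹B)R⁻¹ = [[-4, -3], [-2, -1], [-4, -4]].

P = [[-4, -3], [-2, -1], [-4, -4]]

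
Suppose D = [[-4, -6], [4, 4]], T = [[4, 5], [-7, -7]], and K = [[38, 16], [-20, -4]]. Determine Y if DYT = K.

Left-multiply by D⁻¹ and right-multiply by T⁻¹: Y = D⁻¹KT⁻¹.
det D = 8, so D⁻¹ = [[1/2, 3/4], [-1/2, -1/2]].
det T = 7; the adjugate gives T⁻¹ = [[-1, -5/7], [1, 4/7]].
D⁻¹K = [[4, 5], [-9, -6]].
Y = (D⁻¹K)T⁻¹ = [[1, 0], [3, 3]].

Y = [[1, 0], [3, 3]]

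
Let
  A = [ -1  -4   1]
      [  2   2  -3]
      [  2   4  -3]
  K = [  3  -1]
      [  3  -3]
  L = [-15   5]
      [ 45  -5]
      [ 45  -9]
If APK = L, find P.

Left-multiply by A⁻¹ and right-multiply by K⁻¹: P = A⁻¹LK⁻¹.
det A = -2; the adjugate gives A⁻¹ = [[-3, 4, -5], [0, -1/2, 1/2], [-2, 2, -3]].
det K = -6; the adjugate gives K⁻¹ = [[1/2, -1/6], [1/2, -1/2]].
A⁻¹L = [[0, 10], [0, -2], [-15, 7]].
P = (A⁻¹L)K⁻¹ = [[5, -5], [-1, 1], [-4, -1]].

P = [[5, -5], [-1, 1], [-4, -1]]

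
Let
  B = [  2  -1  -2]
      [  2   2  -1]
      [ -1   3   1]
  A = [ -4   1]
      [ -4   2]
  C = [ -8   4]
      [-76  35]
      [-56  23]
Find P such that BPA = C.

Isolating P: multiply by B⁻¹ from the left and A⁻¹ from the right, so P = B⁻¹CA⁻¹.
det B = -5; the adjugate gives B⁻¹ = [[-1, 1, -1], [1/5, 0, 2/5], [-8/5, 1, -6/5]].
det A = -4, so A⁻¹ = [[-1/2, 1/4], [-1, 1]].
B⁻¹C = [[-12, 8], [-24, 10], [4, 1]].
P = (B⁻¹C)A⁻¹ = [[-2, 5], [2, 4], [-3, 2]].

P = [[-2, 5], [2, 4], [-3, 2]]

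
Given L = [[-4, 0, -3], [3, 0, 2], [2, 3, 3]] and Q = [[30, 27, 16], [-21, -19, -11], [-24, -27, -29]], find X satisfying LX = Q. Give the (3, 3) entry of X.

-4

L is on the left of X, so left-multiply by L⁻¹: X = L⁻¹Q.
det L = -3; the adjugate gives L⁻¹ = [[2, 3, 0], [5/3, 2, 1/3], [-3, -4, 0]].
X = L⁻¹Q = [[2, 3, 0], [5/3, 2, 1/3], [-3, -4, 0]] · [[30, 27, 16], [-21, -19, -11], [-24, -27, -29]] = [[-3, -3, -1], [0, -2, -5], [-6, -5, -4]].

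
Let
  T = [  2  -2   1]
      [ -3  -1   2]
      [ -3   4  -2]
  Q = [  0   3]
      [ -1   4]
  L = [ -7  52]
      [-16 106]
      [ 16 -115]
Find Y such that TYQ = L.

Left-multiply by T⁻¹ and right-multiply by Q⁻¹: Y = T⁻¹LQ⁻¹.
T has determinant -3; T⁻¹ = [[2, 0, 1], [4, 1/3, 7/3], [5, 2/3, 8/3]].
Q has determinant 3; Q⁻¹ = [[4/3, -1], [1/3, 0]].
T⁻¹L = [[2, -11], [4, -25], [-3, 24]].
Y = (T⁻¹L)Q⁻¹ = [[-1, -2], [-3, -4], [4, 3]].

Y = [[-1, -2], [-3, -4], [4, 3]]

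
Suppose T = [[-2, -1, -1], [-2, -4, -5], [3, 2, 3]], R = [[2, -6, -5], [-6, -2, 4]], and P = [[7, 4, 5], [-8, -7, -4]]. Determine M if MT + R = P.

MT = P − R = [[5, 10, 10], [-2, -5, -8]].
Since T sits to the right of M, M = (P − R)T⁻¹.
T has determinant 5; T⁻¹ = [[-2/5, 1/5, 1/5], [-9/5, -3/5, -8/5], [8/5, 1/5, 6/5]].
M = (P − R)T⁻¹ = [[-4, -3, -3], [-3, 1, -2]].

M = [[-4, -3, -3], [-3, 1, -2]]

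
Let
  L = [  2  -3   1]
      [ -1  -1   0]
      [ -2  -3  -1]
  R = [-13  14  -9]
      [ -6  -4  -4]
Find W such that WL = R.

Since L sits to the right of W, W = RL⁻¹.
det L = 6, so L⁻¹ = [[1/6, -1, 1/6], [-1/6, 0, -1/6], [1/6, 2, -5/6]].
W = RL⁻¹ = [[-13, 14, -9], [-6, -4, -4]] · [[1/6, -1, 1/6], [-1/6, 0, -1/6], [1/6, 2, -5/6]] = [[-6, -5, 3], [-1, -2, 3]].

W = [[-6, -5, 3], [-1, -2, 3]]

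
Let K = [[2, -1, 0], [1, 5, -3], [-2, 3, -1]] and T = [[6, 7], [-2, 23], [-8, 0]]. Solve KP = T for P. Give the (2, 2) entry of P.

Left-multiplying both sides by K⁻¹ gives P = K⁻¹T.
det K = 1, so K⁻¹ = [[4, -1, 3], [7, -2, 6], [13, -4, 11]].
P = K⁻¹T = [[4, -1, 3], [7, -2, 6], [13, -4, 11]] · [[6, 7], [-2, 23], [-8, 0]] = [[2, 5], [-2, 3], [-2, -1]].

3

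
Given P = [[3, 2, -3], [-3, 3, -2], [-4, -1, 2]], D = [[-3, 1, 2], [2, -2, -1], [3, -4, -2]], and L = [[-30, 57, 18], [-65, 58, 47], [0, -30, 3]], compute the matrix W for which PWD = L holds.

W = [[-4, -2, 1], [-2, 3, -2], [-3, 2, 4]]

Isolating W: multiply by P⁻¹ from the left and D⁻¹ from the right, so W = P⁻¹LD⁻¹.
P has determinant -5; P⁻¹ = [[-4/5, 1/5, -1], [-14/5, 6/5, -3], [-3, 1, -3]].
D has determinant -3; D⁻¹ = [[0, 2, -1], [-1/3, 0, -1/3], [2/3, 3, -4/3]].
P⁻¹L = [[11, -4, -8], [6, 0, -3], [25, -23, -16]].
W = (P⁻¹L)D⁻¹ = [[-4, -2, 1], [-2, 3, -2], [-3, 2, 4]].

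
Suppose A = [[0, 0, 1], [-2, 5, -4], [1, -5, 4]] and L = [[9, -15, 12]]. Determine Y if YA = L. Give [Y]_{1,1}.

0

Since A sits to the right of Y, Y = LA⁻¹.
A has determinant 5; A⁻¹ = [[0, -1, -1], [4/5, -1/5, -2/5], [1, 0, 0]].
Y = LA⁻¹ = [[9, -15, 12]] · [[0, -1, -1], [4/5, -1/5, -2/5], [1, 0, 0]] = [[0, -6, -3]].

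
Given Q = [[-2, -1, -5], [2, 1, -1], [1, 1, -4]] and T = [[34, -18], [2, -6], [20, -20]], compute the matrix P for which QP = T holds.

Q is on the left of P, so left-multiply by Q⁻¹: P = Q⁻¹T.
Q has determinant -6; Q⁻¹ = [[1/2, 3/2, -1], [-7/6, -13/6, 2], [-1/6, -1/6, 0]].
P = Q⁻¹T = [[1/2, 3/2, -1], [-7/6, -13/6, 2], [-1/6, -1/6, 0]] · [[34, -18], [2, -6], [20, -20]] = [[0, 2], [-4, -6], [-6, 4]].

P = [[0, 2], [-4, -6], [-6, 4]]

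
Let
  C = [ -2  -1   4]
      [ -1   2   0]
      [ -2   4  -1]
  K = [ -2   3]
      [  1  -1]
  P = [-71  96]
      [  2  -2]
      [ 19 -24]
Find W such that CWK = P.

Isolating W: multiply by C⁻¹ from the left and K⁻¹ from the right, so W = C⁻¹PK⁻¹.
det C = 5, so C⁻¹ = [[-2/5, 3, -8/5], [-1/5, 2, -4/5], [0, 2, -1]].
det K = -1, so K⁻¹ = [[1, 3], [1, 2]].
C⁻¹P = [[4, -6], [3, -4], [-15, 20]].
W = (C⁻¹P)K⁻¹ = [[-2, 0], [-1, 1], [5, -5]].

W = [[-2, 0], [-1, 1], [5, -5]]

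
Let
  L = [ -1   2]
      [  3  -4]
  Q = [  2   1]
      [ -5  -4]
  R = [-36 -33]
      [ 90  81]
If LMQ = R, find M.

Left-multiply by L⁻¹ and right-multiply by Q⁻¹: M = L⁻¹RQ⁻¹.
L has determinant -2; L⁻¹ = [[2, 1], [3/2, 1/2]].
det Q = -3, so Q⁻¹ = [[4/3, 1/3], [-5/3, -2/3]].
L⁻¹R = [[18, 15], [-9, -9]].
M = (L⁻¹R)Q⁻¹ = [[-1, -4], [3, 3]].

M = [[-1, -4], [3, 3]]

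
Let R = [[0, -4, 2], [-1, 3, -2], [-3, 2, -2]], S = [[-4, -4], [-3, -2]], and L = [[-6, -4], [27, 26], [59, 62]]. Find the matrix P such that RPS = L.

Left-multiply by R⁻¹ and right-multiply by S⁻¹: P = R⁻¹LS⁻¹.
det R = -2; the adjugate gives R⁻¹ = [[1, 2, -1], [-2, -3, 1], [-7/2, -6, 2]].
det S = -4; the adjugate gives S⁻¹ = [[1/2, -1], [-3/4, 1]].
R⁻¹L = [[-11, -14], [-10, -8], [-23, -18]].
P = (R⁻¹L)S⁻¹ = [[5, -3], [1, 2], [2, 5]].

P = [[5, -3], [1, 2], [2, 5]]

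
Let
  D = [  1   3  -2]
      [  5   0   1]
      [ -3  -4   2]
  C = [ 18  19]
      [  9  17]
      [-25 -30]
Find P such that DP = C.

Since D multiplies P on the left, P = D⁻¹C.
D has determinant 5; D⁻¹ = [[4/5, 2/5, 3/5], [-13/5, -4/5, -11/5], [-4, -1, -3]].
P = D⁻¹C = [[4/5, 2/5, 3/5], [-13/5, -4/5, -11/5], [-4, -1, -3]] · [[18, 19], [9, 17], [-25, -30]] = [[3, 4], [1, 3], [-6, -3]].

P = [[3, 4], [1, 3], [-6, -3]]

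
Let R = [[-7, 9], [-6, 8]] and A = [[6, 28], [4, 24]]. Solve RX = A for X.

Since R multiplies X on the left, X = R⁻¹A.
det R = -2, so R⁻¹ = [[-4, 9/2], [-3, 7/2]].
X = R⁻¹A = [[-4, 9/2], [-3, 7/2]] · [[6, 28], [4, 24]] = [[-6, -4], [-4, 0]].

X = [[-6, -4], [-4, 0]]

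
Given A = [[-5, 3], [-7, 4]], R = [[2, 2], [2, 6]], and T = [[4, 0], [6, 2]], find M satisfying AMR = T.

M = A⁻¹TR⁻¹ (apply A⁻¹ on the left and R⁻¹ on the right).
A has determinant 1; A⁻¹ = [[4, -3], [7, -5]].
R has determinant 8; R⁻¹ = [[3/4, -1/4], [-1/4, 1/4]].
A⁻¹T = [[-2, -6], [-2, -10]].
M = (A⁻¹T)R⁻¹ = [[0, -1], [1, -2]].

M = [[0, -1], [1, -2]]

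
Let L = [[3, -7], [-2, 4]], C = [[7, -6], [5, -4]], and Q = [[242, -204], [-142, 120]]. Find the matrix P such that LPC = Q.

Isolating P: multiply by L⁻¹ from the left and C⁻¹ from the right, so P = L⁻¹QC⁻¹.
det L = -2, so L⁻¹ = [[-2, -7/2], [-1, -3/2]].
det C = 2, so C⁻¹ = [[-2, 3], [-5/2, 7/2]].
L⁻¹Q = [[13, -12], [-29, 24]].
P = (L⁻¹Q)C⁻¹ = [[4, -3], [-2, -3]].

P = [[4, -3], [-2, -3]]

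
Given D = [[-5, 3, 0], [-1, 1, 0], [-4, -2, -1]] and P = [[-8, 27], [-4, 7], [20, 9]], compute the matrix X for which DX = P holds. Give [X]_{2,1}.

-6

Since D multiplies X on the left, X = D⁻¹P.
det D = 2; the adjugate gives D⁻¹ = [[-1/2, 3/2, 0], [-1/2, 5/2, 0], [3, -11, -1]].
X = D⁻¹P = [[-1/2, 3/2, 0], [-1/2, 5/2, 0], [3, -11, -1]] · [[-8, 27], [-4, 7], [20, 9]] = [[-2, -3], [-6, 4], [0, -5]].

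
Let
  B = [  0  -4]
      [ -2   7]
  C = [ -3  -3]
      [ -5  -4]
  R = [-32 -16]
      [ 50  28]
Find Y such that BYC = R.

Y = B⁻¹RC⁻¹ (apply B⁻¹ on the left and C⁻¹ on the right).
B has determinant -8; B⁻¹ = [[-7/8, -1/2], [-1/4, 0]].
det C = -3, so C⁻¹ = [[4/3, -1], [-5/3, 1]].
B⁻¹R = [[3, 0], [8, 4]].
Y = (B⁻¹R)C⁻¹ = [[4, -3], [4, -4]].

Y = [[4, -3], [4, -4]]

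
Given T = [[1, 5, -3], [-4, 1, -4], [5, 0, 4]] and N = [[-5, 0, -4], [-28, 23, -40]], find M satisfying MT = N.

M = [[0, 0, -1], [4, 3, -4]]

T is on the right of M, so right-multiply by T⁻¹: M = NT⁻¹.
det T = -1; the adjugate gives T⁻¹ = [[-4, 20, 17], [4, -19, -16], [5, -25, -21]].
M = NT⁻¹ = [[-5, 0, -4], [-28, 23, -40]] · [[-4, 20, 17], [4, -19, -16], [5, -25, -21]] = [[0, 0, -1], [4, 3, -4]].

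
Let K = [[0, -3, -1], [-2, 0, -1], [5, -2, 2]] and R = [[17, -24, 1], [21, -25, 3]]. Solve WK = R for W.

Since K sits to the right of W, W = RK⁻¹.
det K = -1, so K⁻¹ = [[2, -8, -3], [1, -5, -2], [-4, 15, 6]].
W = RK⁻¹ = [[17, -24, 1], [21, -25, 3]] · [[2, -8, -3], [1, -5, -2], [-4, 15, 6]] = [[6, -1, 3], [5, 2, 5]].

W = [[6, -1, 3], [5, 2, 5]]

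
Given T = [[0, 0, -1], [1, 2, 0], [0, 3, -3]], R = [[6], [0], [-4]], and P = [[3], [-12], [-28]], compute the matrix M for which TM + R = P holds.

TM = P − R = [[-3], [-12], [-24]].
Since T multiplies M on the left, M = T⁻¹(P − R).
det T = -3; the adjugate gives T⁻¹ = [[2, 1, -2/3], [-1, 0, 1/3], [-1, 0, 0]].
M = T⁻¹(P − R) = [[-2], [-5], [3]].

M = [[-2], [-5], [3]]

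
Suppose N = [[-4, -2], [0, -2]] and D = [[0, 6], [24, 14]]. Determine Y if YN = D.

Y = [[0, -3], [-6, -1]]

Right-multiplying both sides by N⁻¹ gives Y = DN⁻¹.
det N = 8, so N⁻¹ = [[-1/4, 1/4], [0, -1/2]].
Y = DN⁻¹ = [[0, 6], [24, 14]] · [[-1/4, 1/4], [0, -1/2]] = [[0, -3], [-6, -1]].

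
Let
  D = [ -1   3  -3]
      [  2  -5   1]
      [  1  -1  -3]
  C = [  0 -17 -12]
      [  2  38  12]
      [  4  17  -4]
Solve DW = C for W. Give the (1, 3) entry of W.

0

Left-multiplying both sides by D⁻¹ gives W = D⁻¹C.
D has determinant -4; D⁻¹ = [[-4, -3, 3], [-7/4, -3/2, 5/4], [-3/4, -1/2, 1/4]].
W = D⁻¹C = [[-4, -3, 3], [-7/4, -3/2, 5/4], [-3/4, -1/2, 1/4]] · [[0, -17, -12], [2, 38, 12], [4, 17, -4]] = [[6, 5, 0], [2, -6, -2], [0, -2, 2]].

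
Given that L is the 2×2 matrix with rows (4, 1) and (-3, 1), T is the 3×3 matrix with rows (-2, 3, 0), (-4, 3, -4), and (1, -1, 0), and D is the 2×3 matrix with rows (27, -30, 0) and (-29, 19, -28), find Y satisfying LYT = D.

Left-multiply by L⁻¹ and right-multiply by T⁻¹: Y = L⁻¹DT⁻¹.
det L = 7; the adjugate gives L⁻¹ = [[1/7, -1/7], [3/7, 4/7]].
T has determinant -4; T⁻¹ = [[1, 0, 3], [1, 0, 2], [-1/4, -1/4, -3/2]].
L⁻¹D = [[8, -7, 4], [-5, -2, -16]].
Y = (L⁻¹D)T⁻¹ = [[0, -1, 4], [-3, 4, 5]].

Y = [[0, -1, 4], [-3, 4, 5]]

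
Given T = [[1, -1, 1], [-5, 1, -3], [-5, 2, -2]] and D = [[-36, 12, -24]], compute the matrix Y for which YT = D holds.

Right-multiplying both sides by T⁻¹ gives Y = DT⁻¹.
T has determinant -6; T⁻¹ = [[-2/3, 0, -1/3], [-5/6, -1/2, 1/3], [5/6, -1/2, 2/3]].
Y = DT⁻¹ = [[-36, 12, -24]] · [[-2/3, 0, -1/3], [-5/6, -1/2, 1/3], [5/6, -1/2, 2/3]] = [[-6, 6, 0]].

Y = [[-6, 6, 0]]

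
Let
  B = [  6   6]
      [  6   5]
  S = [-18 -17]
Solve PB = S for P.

P = [[-2, -1]]

Since B sits to the right of P, P = SB⁻¹.
det B = -6; the adjugate gives B⁻¹ = [[-5/6, 1], [1, -1]].
P = SB⁻¹ = [[-18, -17]] · [[-5/6, 1], [1, -1]] = [[-2, -1]].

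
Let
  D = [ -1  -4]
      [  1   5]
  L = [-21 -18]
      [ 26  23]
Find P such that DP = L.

Since D multiplies P on the left, P = D⁻¹L.
det D = -1, so D⁻¹ = [[-5, -4], [1, 1]].
P = D⁻¹L = [[-5, -4], [1, 1]] · [[-21, -18], [26, 23]] = [[1, -2], [5, 5]].

P = [[1, -2], [5, 5]]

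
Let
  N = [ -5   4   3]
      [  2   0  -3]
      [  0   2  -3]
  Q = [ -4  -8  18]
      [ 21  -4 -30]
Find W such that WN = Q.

W = [[0, -2, -4], [-3, 3, 4]]

Since N sits to the right of W, W = QN⁻¹.
N has determinant 6; N⁻¹ = [[1, 3, -2], [1, 5/2, -3/2], [2/3, 5/3, -4/3]].
W = QN⁻¹ = [[-4, -8, 18], [21, -4, -30]] · [[1, 3, -2], [1, 5/2, -3/2], [2/3, 5/3, -4/3]] = [[0, -2, -4], [-3, 3, 4]].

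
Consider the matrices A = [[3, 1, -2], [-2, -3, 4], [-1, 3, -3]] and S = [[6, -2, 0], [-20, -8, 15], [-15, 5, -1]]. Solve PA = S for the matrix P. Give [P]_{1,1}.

Right-multiplying both sides by A⁻¹ gives P = SA⁻¹.
det A = -1, so A⁻¹ = [[3, 3, 2], [10, 11, 8], [9, 10, 7]].
P = SA⁻¹ = [[6, -2, 0], [-20, -8, 15], [-15, 5, -1]] · [[3, 3, 2], [10, 11, 8], [9, 10, 7]] = [[-2, -4, -4], [-5, 2, 1], [-4, 0, 3]].

-2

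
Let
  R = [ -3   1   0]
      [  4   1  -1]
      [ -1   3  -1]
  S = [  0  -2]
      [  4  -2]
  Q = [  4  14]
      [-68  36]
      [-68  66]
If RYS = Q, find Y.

Left-multiply by R⁻¹ and right-multiply by S⁻¹: Y = R⁻¹QS⁻¹.
R has determinant -1; R⁻¹ = [[-2, -1, 1], [-5, -3, 3], [-13, -8, 7]].
det S = 8; the adjugate gives S⁻¹ = [[-1/4, 1/4], [-1/2, 0]].
R⁻¹Q = [[-8, 2], [-20, 20], [16, -8]].
Y = (R⁻¹Q)S⁻¹ = [[1, -2], [-5, -5], [0, 4]].

Y = [[1, -2], [-5, -5], [0, 4]]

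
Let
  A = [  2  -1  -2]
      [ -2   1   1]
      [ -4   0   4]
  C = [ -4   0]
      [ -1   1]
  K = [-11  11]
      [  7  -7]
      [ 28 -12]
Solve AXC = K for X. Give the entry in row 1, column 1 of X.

1

X = A⁻¹KC⁻¹ (apply A⁻¹ on the left and C⁻¹ on the right).
det A = -4, so A⁻¹ = [[-1, -1, -1/4], [-1, 0, -1/2], [-1, -1, 0]].
C has determinant -4; C⁻¹ = [[-1/4, 0], [-1/4, 1]].
A⁻¹K = [[-3, -1], [-3, -5], [4, -4]].
X = (A⁻¹K)C⁻¹ = [[1, -1], [2, -5], [0, -4]].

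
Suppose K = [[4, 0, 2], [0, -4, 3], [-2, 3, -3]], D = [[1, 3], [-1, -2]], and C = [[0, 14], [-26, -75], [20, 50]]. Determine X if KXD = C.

Isolating X: multiply by K⁻¹ from the left and D⁻¹ from the right, so X = K⁻¹CD⁻¹.
K has determinant -4; K⁻¹ = [[-3/4, -3/2, -2], [3/2, 2, 3], [2, 3, 4]].
det D = 1, so D⁻¹ = [[-2, -3], [1, 1]].
K⁻¹C = [[-1, 2], [8, 21], [2, 3]].
X = (K⁻¹C)D⁻¹ = [[4, 5], [5, -3], [-1, -3]].

X = [[4, 5], [5, -3], [-1, -3]]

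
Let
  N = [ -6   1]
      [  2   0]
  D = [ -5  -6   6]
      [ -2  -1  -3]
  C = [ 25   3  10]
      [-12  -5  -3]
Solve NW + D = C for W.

W = [[-5, -2, 0], [0, -3, 4]]

NW = C − D = [[30, 9, 4], [-10, -4, 0]].
Since N multiplies W on the left, W = N⁻¹(C − D).
N has determinant -2; N⁻¹ = [[0, 1/2], [1, 3]].
W = N⁻¹(C − D) = [[-5, -2, 0], [0, -3, 4]].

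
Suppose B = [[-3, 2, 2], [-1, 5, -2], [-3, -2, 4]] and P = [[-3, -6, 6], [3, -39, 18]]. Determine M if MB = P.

B is on the right of M, so right-multiply by B⁻¹: M = PB⁻¹.
B has determinant 6; B⁻¹ = [[8/3, -2, -7/3], [5/3, -1, -4/3], [17/6, -2, -13/6]].
M = PB⁻¹ = [[-3, -6, 6], [3, -39, 18]] · [[8/3, -2, -7/3], [5/3, -1, -4/3], [17/6, -2, -13/6]] = [[-1, 0, 2], [-6, -3, 6]].

M = [[-1, 0, 2], [-6, -3, 6]]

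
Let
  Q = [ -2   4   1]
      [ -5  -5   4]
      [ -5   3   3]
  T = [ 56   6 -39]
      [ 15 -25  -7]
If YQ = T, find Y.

Since Q sits to the right of Y, Y = TQ⁻¹.
det Q = -6, so Q⁻¹ = [[9/2, 3/2, -7/2], [5/6, 1/6, -1/2], [20/3, 7/3, -5]].
Y = TQ⁻¹ = [[56, 6, -39], [15, -25, -7]] · [[9/2, 3/2, -7/2], [5/6, 1/6, -1/2], [20/3, 7/3, -5]] = [[-3, -6, -4], [0, 2, -5]].

Y = [[-3, -6, -4], [0, 2, -5]]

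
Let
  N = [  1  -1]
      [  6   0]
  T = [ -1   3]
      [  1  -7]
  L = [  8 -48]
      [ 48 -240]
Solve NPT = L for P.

P = [[-4, 4], [-2, -2]]

Isolating P: multiply by N⁻¹ from the left and T⁻¹ from the right, so P = N⁻¹LT⁻¹.
det N = 6, so N⁻¹ = [[0, 1/6], [-1, 1/6]].
T has determinant 4; T⁻¹ = [[-7/4, -3/4], [-1/4, -1/4]].
N⁻¹L = [[8, -40], [0, 8]].
P = (N⁻¹L)T⁻¹ = [[-4, 4], [-2, -2]].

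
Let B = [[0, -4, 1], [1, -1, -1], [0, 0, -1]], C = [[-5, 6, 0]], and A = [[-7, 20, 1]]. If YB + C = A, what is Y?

YB = A − C = [[-2, 14, 1]].
Since B sits to the right of Y, Y = (A − C)B⁻¹.
det B = -4; the adjugate gives B⁻¹ = [[-1/4, 1, -5/4], [-1/4, 0, -1/4], [0, 0, -1]].
Y = (A − C)B⁻¹ = [[-3, -2, -2]].

Y = [[-3, -2, -2]]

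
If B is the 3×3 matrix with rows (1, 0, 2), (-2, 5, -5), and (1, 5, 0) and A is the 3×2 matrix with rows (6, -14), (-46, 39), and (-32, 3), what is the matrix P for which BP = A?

Left-multiplying both sides by B⁻¹ gives P = B⁻¹A.
B has determinant -5; B⁻¹ = [[-5, -2, 2], [1, 2/5, -1/5], [3, 1, -1]].
P = B⁻¹A = [[-5, -2, 2], [1, 2/5, -1/5], [3, 1, -1]] · [[6, -14], [-46, 39], [-32, 3]] = [[-2, -2], [-6, 1], [4, -6]].

P = [[-2, -2], [-6, 1], [4, -6]]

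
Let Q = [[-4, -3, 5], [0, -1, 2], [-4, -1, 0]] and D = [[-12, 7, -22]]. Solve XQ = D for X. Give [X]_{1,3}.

5

Q is on the right of X, so right-multiply by Q⁻¹: X = DQ⁻¹.
det Q = -4; the adjugate gives Q⁻¹ = [[-1/2, 5/4, 1/4], [2, -5, -2], [1, -2, -1]].
X = DQ⁻¹ = [[-12, 7, -22]] · [[-1/2, 5/4, 1/4], [2, -5, -2], [1, -2, -1]] = [[-2, -6, 5]].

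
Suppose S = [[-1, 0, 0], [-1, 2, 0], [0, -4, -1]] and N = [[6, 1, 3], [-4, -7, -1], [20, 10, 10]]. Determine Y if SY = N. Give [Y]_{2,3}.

Since S multiplies Y on the left, Y = S⁻¹N.
det S = 2; the adjugate gives S⁻¹ = [[-1, 0, 0], [-1/2, 1/2, 0], [2, -2, -1]].
Y = S⁻¹N = [[-1, 0, 0], [-1/2, 1/2, 0], [2, -2, -1]] · [[6, 1, 3], [-4, -7, -1], [20, 10, 10]] = [[-6, -1, -3], [-5, -4, -2], [0, 6, -2]].

-2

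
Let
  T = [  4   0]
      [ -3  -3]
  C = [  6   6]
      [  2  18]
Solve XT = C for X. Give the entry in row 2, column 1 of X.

-4

Since T sits to the right of X, X = CT⁻¹.
det T = -12, so T⁻¹ = [[1/4, 0], [-1/4, -1/3]].
X = CT⁻¹ = [[6, 6], [2, 18]] · [[1/4, 0], [-1/4, -1/3]] = [[0, -2], [-4, -6]].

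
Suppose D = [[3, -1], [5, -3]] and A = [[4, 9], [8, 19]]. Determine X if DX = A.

Left-multiplying both sides by D⁻¹ gives X = D⁻¹A.
D has determinant -4; D⁻¹ = [[3/4, -1/4], [5/4, -3/4]].
X = D⁻¹A = [[3/4, -1/4], [5/4, -3/4]] · [[4, 9], [8, 19]] = [[1, 2], [-1, -3]].

X = [[1, 2], [-1, -3]]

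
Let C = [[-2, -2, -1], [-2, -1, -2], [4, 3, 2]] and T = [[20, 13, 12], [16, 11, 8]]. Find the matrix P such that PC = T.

P = [[2, -2, 5], [2, 0, 5]]

Right-multiplying both sides by C⁻¹ gives P = TC⁻¹.
C has determinant 2; C⁻¹ = [[2, 1/2, 3/2], [-2, 0, -1], [-1, -1, -1]].
P = TC⁻¹ = [[20, 13, 12], [16, 11, 8]] · [[2, 1/2, 3/2], [-2, 0, -1], [-1, -1, -1]] = [[2, -2, 5], [2, 0, 5]].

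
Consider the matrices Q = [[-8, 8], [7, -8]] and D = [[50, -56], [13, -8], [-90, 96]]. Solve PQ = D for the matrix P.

P = [[-1, 6], [-6, -5], [6, -6]]

Q is on the right of P, so right-multiply by Q⁻¹: P = DQ⁻¹.
det Q = 8, so Q⁻¹ = [[-1, -1], [-7/8, -1]].
P = DQ⁻¹ = [[50, -56], [13, -8], [-90, 96]] · [[-1, -1], [-7/8, -1]] = [[-1, 6], [-6, -5], [6, -6]].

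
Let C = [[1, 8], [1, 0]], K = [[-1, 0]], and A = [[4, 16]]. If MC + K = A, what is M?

M = [[2, 3]]

MC = A − K = [[5, 16]].
C is on the right of M, so right-multiply by C⁻¹: M = (A − K)C⁻¹.
det C = -8, so C⁻¹ = [[0, 1], [1/8, -1/8]].
M = (A − K)C⁻¹ = [[2, 3]].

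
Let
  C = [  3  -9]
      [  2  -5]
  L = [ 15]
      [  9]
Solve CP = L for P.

P = [[2], [-1]]

C is on the left of P, so left-multiply by C⁻¹: P = C⁻¹L.
det C = 3; the adjugate gives C⁻¹ = [[-5/3, 3], [-2/3, 1]].
P = C⁻¹L = [[-5/3, 3], [-2/3, 1]] · [[15], [9]] = [[2], [-1]].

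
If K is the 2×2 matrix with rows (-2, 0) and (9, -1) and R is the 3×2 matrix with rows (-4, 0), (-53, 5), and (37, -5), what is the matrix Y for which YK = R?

Y = [[2, 0], [4, -5], [4, 5]]

Since K sits to the right of Y, Y = RK⁻¹.
det K = 2; the adjugate gives K⁻¹ = [[-1/2, 0], [-9/2, -1]].
Y = RK⁻¹ = [[-4, 0], [-53, 5], [37, -5]] · [[-1/2, 0], [-9/2, -1]] = [[2, 0], [4, -5], [4, 5]].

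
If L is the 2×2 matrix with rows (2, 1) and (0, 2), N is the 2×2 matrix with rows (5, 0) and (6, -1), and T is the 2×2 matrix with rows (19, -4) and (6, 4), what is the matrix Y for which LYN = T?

Y = L⁻¹TN⁻¹ (apply L⁻¹ on the left and N⁻¹ on the right).
det L = 4; the adjugate gives L⁻¹ = [[1/2, -1/4], [0, 1/2]].
N has determinant -5; N⁻¹ = [[1/5, 0], [6/5, -1]].
L⁻¹T = [[8, -3], [3, 2]].
Y = (L⁻¹T)N⁻¹ = [[-2, 3], [3, -2]].

Y = [[-2, 3], [3, -2]]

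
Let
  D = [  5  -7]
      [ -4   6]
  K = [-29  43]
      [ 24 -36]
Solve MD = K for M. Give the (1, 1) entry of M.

-1

Right-multiplying both sides by D⁻¹ gives M = KD⁻¹.
D has determinant 2; D⁻¹ = [[3, 7/2], [2, 5/2]].
M = KD⁻¹ = [[-29, 43], [24, -36]] · [[3, 7/2], [2, 5/2]] = [[-1, 6], [0, -6]].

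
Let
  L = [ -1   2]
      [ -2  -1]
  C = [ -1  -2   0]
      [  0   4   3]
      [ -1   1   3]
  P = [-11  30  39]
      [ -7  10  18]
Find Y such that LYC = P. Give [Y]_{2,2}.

4

Left-multiply by L⁻¹ and right-multiply by C⁻¹: Y = L⁻¹PC⁻¹.
det L = 5; the adjugate gives L⁻¹ = [[-1/5, -2/5], [2/5, -1/5]].
C has determinant -3; C⁻¹ = [[-3, -2, 2], [1, 1, -1], [-4/3, -1, 4/3]].
L⁻¹P = [[5, -10, -15], [-3, 10, 12]].
Y = (L⁻¹P)C⁻¹ = [[-5, -5, 0], [3, 4, 0]].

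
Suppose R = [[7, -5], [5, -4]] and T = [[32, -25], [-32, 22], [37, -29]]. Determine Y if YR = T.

Y = [[1, 5], [-6, 2], [1, 6]]

Right-multiplying both sides by R⁻¹ gives Y = TR⁻¹.
det R = -3; the adjugate gives R⁻¹ = [[4/3, -5/3], [5/3, -7/3]].
Y = TR⁻¹ = [[32, -25], [-32, 22], [37, -29]] · [[4/3, -5/3], [5/3, -7/3]] = [[1, 5], [-6, 2], [1, 6]].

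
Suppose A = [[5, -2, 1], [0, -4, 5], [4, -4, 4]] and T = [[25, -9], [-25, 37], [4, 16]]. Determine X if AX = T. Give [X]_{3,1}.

-5

A is on the left of X, so left-multiply by A⁻¹: X = A⁻¹T.
A has determinant -4; A⁻¹ = [[-1, -1, 3/2], [-5, -4, 25/4], [-4, -3, 5]].
X = A⁻¹T = [[-1, -1, 3/2], [-5, -4, 25/4], [-4, -3, 5]] · [[25, -9], [-25, 37], [4, 16]] = [[6, -4], [0, -3], [-5, 5]].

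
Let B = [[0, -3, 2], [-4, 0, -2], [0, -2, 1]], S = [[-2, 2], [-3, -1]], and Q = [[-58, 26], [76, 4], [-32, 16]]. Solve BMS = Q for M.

M = [[0, 3], [-3, 0], [4, 4]]

Left-multiply by B⁻¹ and right-multiply by S⁻¹: M = B⁻¹QS⁻¹.
B has determinant 4; B⁻¹ = [[-1, -1/4, 3/2], [1, 0, -2], [2, 0, -3]].
S has determinant 8; S⁻¹ = [[-1/8, -1/4], [3/8, -1/4]].
B⁻¹Q = [[-9, -3], [6, -6], [-20, 4]].
M = (B⁻¹Q)S⁻¹ = [[0, 3], [-3, 0], [4, 4]].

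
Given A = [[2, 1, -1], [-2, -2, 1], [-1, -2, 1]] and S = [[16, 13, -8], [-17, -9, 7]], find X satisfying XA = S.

Right-multiplying both sides by A⁻¹ gives X = SA⁻¹.
A has determinant -1; A⁻¹ = [[0, -1, 1], [-1, -1, 0], [-2, -3, 2]].
X = SA⁻¹ = [[16, 13, -8], [-17, -9, 7]] · [[0, -1, 1], [-1, -1, 0], [-2, -3, 2]] = [[3, -5, 0], [-5, 5, -3]].

X = [[3, -5, 0], [-5, 5, -3]]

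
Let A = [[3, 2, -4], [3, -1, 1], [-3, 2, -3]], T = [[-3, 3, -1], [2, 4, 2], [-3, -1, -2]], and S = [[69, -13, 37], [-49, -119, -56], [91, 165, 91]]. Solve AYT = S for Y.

Isolating Y: multiply by A⁻¹ from the left and T⁻¹ from the right, so Y = A⁻¹ST⁻¹.
A has determinant 3; A⁻¹ = [[1/3, -2/3, -2/3], [2, -7, -5], [1, -4, -3]].
det T = 2; the adjugate gives T⁻¹ = [[-3, 7/2, 5], [-1, 3/2, 2], [5, -6, -9]].
A⁻¹S = [[-5, -35, -11], [26, -18, 11], [-8, -32, -12]].
Y = (A⁻¹S)T⁻¹ = [[-5, -4, 4], [-5, -2, -5], [-4, -4, 4]].

Y = [[-5, -4, 4], [-5, -2, -5], [-4, -4, 4]]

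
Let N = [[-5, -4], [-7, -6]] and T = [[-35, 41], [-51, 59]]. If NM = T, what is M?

Left-multiplying both sides by N⁻¹ gives M = N⁻¹T.
N has determinant 2; N⁻¹ = [[-3, 2], [7/2, -5/2]].
M = N⁻¹T = [[-3, 2], [7/2, -5/2]] · [[-35, 41], [-51, 59]] = [[3, -5], [5, -4]].

M = [[3, -5], [5, -4]]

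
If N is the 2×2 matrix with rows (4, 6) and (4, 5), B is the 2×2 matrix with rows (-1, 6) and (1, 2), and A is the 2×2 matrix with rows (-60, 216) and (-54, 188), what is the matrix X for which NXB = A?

Isolating X: multiply by N⁻¹ from the left and B⁻¹ from the right, so X = N⁻¹AB⁻¹.
det N = -4, so N⁻¹ = [[-5/4, 3/2], [1, -1]].
det B = -8; the adjugate gives B⁻¹ = [[-1/4, 3/4], [1/8, 1/8]].
N⁻¹A = [[-6, 12], [-6, 28]].
X = (N⁻¹A)B⁻¹ = [[3, -3], [5, -1]].

X = [[3, -3], [5, -1]]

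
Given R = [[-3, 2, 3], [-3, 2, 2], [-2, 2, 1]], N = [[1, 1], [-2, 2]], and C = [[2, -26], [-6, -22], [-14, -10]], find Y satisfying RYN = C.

Left-multiply by R⁻¹ and right-multiply by N⁻¹: Y = R⁻¹CN⁻¹.
R has determinant -2; R⁻¹ = [[1, -2, 1], [1/2, -3/2, 3/2], [1, -1, 0]].
det N = 4; the adjugate gives N⁻¹ = [[1/2, -1/4], [1/2, 1/4]].
R⁻¹C = [[0, 8], [-11, 5], [8, -4]].
Y = (R⁻¹C)N⁻¹ = [[4, 2], [-3, 4], [2, -3]].

Y = [[4, 2], [-3, 4], [2, -3]]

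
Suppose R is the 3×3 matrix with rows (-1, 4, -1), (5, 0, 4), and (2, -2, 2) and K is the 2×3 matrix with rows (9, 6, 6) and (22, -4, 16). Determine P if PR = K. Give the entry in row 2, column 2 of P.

6

Since R sits to the right of P, P = KR⁻¹.
R has determinant -6; R⁻¹ = [[-4/3, 1, -8/3], [1/3, 0, 1/6], [5/3, -1, 10/3]].
P = KR⁻¹ = [[9, 6, 6], [22, -4, 16]] · [[-4/3, 1, -8/3], [1/3, 0, 1/6], [5/3, -1, 10/3]] = [[0, 3, -3], [-4, 6, -6]].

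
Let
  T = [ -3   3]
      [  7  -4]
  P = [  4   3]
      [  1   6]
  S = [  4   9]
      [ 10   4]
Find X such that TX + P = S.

X = [[3, 2], [3, 4]]

TX = S − P = [[0, 6], [9, -2]].
Left-multiplying both sides by T⁻¹ gives X = T⁻¹(S − P).
T has determinant -9; T⁻¹ = [[4/9, 1/3], [7/9, 1/3]].
X = T⁻¹(S − P) = [[3, 2], [3, 4]].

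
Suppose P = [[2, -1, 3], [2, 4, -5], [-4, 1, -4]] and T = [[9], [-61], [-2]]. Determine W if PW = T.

W = [[-6], [-6], [5]]

P is on the left of W, so left-multiply by P⁻¹: W = P⁻¹T.
P has determinant 4; P⁻¹ = [[-11/4, -1/4, -7/4], [7, 1, 4], [9/2, 1/2, 5/2]].
W = P⁻¹T = [[-11/4, -1/4, -7/4], [7, 1, 4], [9/2, 1/2, 5/2]] · [[9], [-61], [-2]] = [[-6], [-6], [5]].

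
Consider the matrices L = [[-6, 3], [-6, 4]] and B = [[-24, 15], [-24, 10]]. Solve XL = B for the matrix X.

X = [[1, 3], [6, -2]]

Right-multiplying both sides by L⁻¹ gives X = BL⁻¹.
det L = -6, so L⁻¹ = [[-2/3, 1/2], [-1, 1]].
X = BL⁻¹ = [[-24, 15], [-24, 10]] · [[-2/3, 1/2], [-1, 1]] = [[1, 3], [6, -2]].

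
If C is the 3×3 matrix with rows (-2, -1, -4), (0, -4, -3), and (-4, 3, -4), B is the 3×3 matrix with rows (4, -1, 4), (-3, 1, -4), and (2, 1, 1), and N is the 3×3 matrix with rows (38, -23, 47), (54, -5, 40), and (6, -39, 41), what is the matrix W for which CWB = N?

W = [[-3, -2, 5], [-4, -4, -1], [-1, 2, 0]]

Isolating W: multiply by C⁻¹ from the left and B⁻¹ from the right, so W = C⁻¹NB⁻¹.
det C = 2; the adjugate gives C⁻¹ = [[25/2, -8, -13/2], [6, -4, -3], [-8, 5, 4]].
det B = 5, so B⁻¹ = [[1, 1, 0], [-1, -4/5, 4/5], [-1, -6/5, 1/5]].
C⁻¹N = [[4, 6, 1], [-6, -1, -1], [-10, 3, -12]].
W = (C⁻¹N)B⁻¹ = [[-3, -2, 5], [-4, -4, -1], [-1, 2, 0]].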